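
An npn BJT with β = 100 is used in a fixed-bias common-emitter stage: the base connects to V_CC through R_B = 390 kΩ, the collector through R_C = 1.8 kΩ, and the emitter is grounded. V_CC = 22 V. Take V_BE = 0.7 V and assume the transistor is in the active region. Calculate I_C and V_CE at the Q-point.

Base loop: V_CC = I_B·R_B + V_BE, so I_B = (22 − 0.7)/390 kΩ = 0.0546 mA.
In the active region I_C = β·I_B = 100 × 0.0546 = 5.46 mA.
Collector loop: V_CE = V_CC − I_C·R_C = 22 − 5.46×1.8 = 12.2 V.
Since V_CE = 12.2 V > V_CE(sat) ≈ 0.2 V, the transistor is in the active region as assumed.

I_C ≈ 5.5 mA, V_CE ≈ 12 V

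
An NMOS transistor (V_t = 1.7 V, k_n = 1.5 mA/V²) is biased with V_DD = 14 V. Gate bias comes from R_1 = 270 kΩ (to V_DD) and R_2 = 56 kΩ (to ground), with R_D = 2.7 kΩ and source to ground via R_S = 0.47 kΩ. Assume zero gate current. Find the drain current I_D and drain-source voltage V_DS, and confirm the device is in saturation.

I_D ≈ 0.26 mA, V_DS ≈ 13 V

V_G = V_DD·R_2/(R_1+R_2) = 14×56/326 = 2.4 V.
Assume saturation: I_D = (k_n/2)(V_GS − V_t)² with V_GS = V_G − I_D·R_S = 2.4 − 0.47·I_D.
Substituting gives 0.166·I_D² − 1.5·I_D + 0.373 = 0, with roots I_D = 0.256 or 8.78 mA.
The root I_D = 8.78 mA gives V_GS = -1.72 V ≤ V_t, so take I_D = 0.256 mA.
Then V_GS = 2.28 V and V_DS = V_DD − I_D(R_D+R_S) = 14 − 0.256×3.17 = 13.2 V.
Saturation requires V_DS ≥ V_GS − V_t = 0.584 V; 13.2 ≥ 0.584 ✓.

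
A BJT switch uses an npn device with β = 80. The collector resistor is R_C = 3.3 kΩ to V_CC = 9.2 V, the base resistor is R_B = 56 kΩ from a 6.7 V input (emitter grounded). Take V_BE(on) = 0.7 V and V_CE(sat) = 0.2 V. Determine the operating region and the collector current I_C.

Assume active: I_B = (6.7 − 0.7)/56 = 0.107 mA, giving I_C = β·I_B = 8.57 mA.
But then V_CE = 9.2 − 8.57×3.3 = -19.1 V < V_CE(sat) = 0.2 V — impossible in the active region.
So the transistor is saturated. With V_CE = 0.2 V, I_C = (V_CC − 0.2)/R_C = 9/3.3 = 2.73 mA.
Check: β·I_B = 8.57 mA > I_C = 2.73 mA, confirming saturation.

saturation; I_C ≈ 2.7 mA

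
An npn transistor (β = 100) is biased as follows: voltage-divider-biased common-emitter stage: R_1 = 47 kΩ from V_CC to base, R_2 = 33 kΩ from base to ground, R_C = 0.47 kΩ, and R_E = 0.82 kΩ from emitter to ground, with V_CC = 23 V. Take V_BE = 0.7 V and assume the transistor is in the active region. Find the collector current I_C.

I_C ≈ 8.6 mA

Thevenize the base divider: V_Th = V_CC·R_2/(R_1+R_2) = 23×33/80 = 9.49 V, R_Th = R_1‖R_2 = 19.4 kΩ.
Base-emitter loop: V_Th = I_B·R_Th + V_BE + (β+1)I_B·R_E, so I_B = (9.49 − 0.7) / (19.4 + 101×0.82) = 0.086 mA.
I_C = β·I_B = 100×0.086 = 8.6 mA, and I_E = (β+1)I_B = 8.68 mA.
V_CE = V_CC − I_C·R_C − I_E·R_E = 23 − 8.6×0.47 − 8.68×0.82 = 11.8 V.
V_CE = 11.8 V > 0.2 V confirms active-region operation.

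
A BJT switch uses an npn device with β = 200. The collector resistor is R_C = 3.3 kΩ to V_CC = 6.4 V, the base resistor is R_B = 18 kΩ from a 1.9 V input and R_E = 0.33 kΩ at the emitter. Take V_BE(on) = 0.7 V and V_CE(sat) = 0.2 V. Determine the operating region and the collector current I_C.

saturation; I_C ≈ 1.7 mA

Assume active: I_B = (1.9 − 0.7)/(18 + 201×0.33) = 0.0142 mA, I_C = β·I_B = 2.85 mA.
Then V_CE = 6.4 − 2.85×3.3 − 2.86×0.33 = -3.94 V < 0.2 V — the active assumption fails.
Re-solve with V_CE = 0.2 V. KCL at the emitter: V_E/R_E = (V_BB−0.7−V_E)/R_B + (V_CC−0.2−V_E)/R_C, giving V_E = 0.574 V.
I_C = (V_CC − 0.2 − V_E)/R_C = (6.2 − 0.574)/3.3 = 1.7 mA.
Check: I_B = (1.2 − 0.574)/18 = 0.0348 mA, and β·I_B = 6.95 mA > I_C, confirming saturation.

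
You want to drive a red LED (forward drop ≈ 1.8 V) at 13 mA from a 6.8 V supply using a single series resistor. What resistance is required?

R ≈ 0.38 kΩ

The resistor drops V_S − V_D = 6.8 − 1.8 = 5 V at 13 mA.
R = 5 V / 13 mA = 0.385 kΩ.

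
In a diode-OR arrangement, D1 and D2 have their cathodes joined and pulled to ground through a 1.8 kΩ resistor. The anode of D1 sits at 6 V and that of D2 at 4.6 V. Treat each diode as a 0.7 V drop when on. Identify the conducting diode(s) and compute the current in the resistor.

Only D1 conducts; I_R ≈ 2.9 mA

Assume both conduct. Then node N would need to be at both 6−0.7 = 5.3 V and 4.6−0.7 = 3.9 V, which is impossible.
Assume only D1 conducts: V_N = 6 − 0.7 = 5.3 V, so I_R = 5.3/1.8 = 2.94 mA.
Check D2: its anode-to-cathode voltage is 4.6 − 5.3 = -0.7 V < 0.7 V, so it is off. The assumption is consistent.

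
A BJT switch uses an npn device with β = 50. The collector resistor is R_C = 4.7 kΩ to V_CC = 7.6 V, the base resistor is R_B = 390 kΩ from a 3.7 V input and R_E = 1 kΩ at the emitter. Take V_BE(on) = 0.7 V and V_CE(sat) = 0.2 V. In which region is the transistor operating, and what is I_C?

active; I_C ≈ 0.34 mA

Assume active. Base-emitter loop: I_B = (V_BB − V_BE)/(R_B + (β+1)R_E) = (3.7 − 0.7)/(390 + 51×1) = 0.0068 mA.
I_C = β·I_B = 50×0.0068 = 0.34 mA.
V_CE = V_CC − I_C·R_C − I_E·R_E = 7.6 − 0.34×4.7 − 0.347×1 = 5.65 V > V_CE(sat), so the active-region assumption holds.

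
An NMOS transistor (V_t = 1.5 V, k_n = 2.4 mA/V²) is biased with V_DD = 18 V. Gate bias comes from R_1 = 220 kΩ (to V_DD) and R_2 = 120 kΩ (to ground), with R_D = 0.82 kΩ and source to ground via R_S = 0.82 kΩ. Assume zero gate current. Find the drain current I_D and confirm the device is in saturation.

V_G = V_DD·R_2/(R_1+R_2) = 18×120/340 = 6.35 V.
Assume saturation: I_D = (k_n/2)(V_GS − V_t)² with V_GS = V_G − I_D·R_S = 6.35 − 0.82·I_D.
Substituting gives 0.807·I_D² − 10.6·I_D + 28.3 = 0, with roots I_D = 3.76 or 9.32 mA.
The root I_D = 9.32 mA gives V_GS = -1.29 V ≤ V_t, so take I_D = 3.76 mA.
Then V_GS = 3.27 V and V_DS = V_DD − I_D(R_D+R_S) = 18 − 3.76×1.64 = 11.8 V.
Saturation requires V_DS ≥ V_GS − V_t = 1.77 V; 11.8 ≥ 1.77 ✓.

I_D ≈ 3.8 mA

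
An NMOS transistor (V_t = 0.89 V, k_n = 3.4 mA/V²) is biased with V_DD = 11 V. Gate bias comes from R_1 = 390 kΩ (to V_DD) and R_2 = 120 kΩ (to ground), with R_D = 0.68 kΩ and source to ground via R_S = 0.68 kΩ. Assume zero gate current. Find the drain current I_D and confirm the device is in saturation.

V_G = V_DD·R_2/(R_1+R_2) = 11×120/510 = 2.59 V.
Assume saturation: I_D = (k_n/2)(V_GS − V_t)² with V_GS = V_G − I_D·R_S = 2.59 − 0.68·I_D.
Substituting gives 0.786·I_D² − 4.93·I_D + 4.9 = 0, with roots I_D = 1.24 or 5.03 mA.
The root I_D = 5.03 mA gives V_GS = -0.829 V ≤ V_t, so take I_D = 1.24 mA.
Then V_GS = 1.74 V and V_DS = V_DD − I_D(R_D+R_S) = 11 − 1.24×1.36 = 9.31 V.
Saturation requires V_DS ≥ V_GS − V_t = 0.854 V; 9.31 ≥ 0.854 ✓.

I_D ≈ 1.2 mA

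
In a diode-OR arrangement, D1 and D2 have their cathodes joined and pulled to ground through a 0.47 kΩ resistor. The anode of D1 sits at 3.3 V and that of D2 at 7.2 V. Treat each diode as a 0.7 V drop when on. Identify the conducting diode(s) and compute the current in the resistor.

Assume both conduct. Then node N would need to be at both 3.3−0.7 = 2.6 V and 7.2−0.7 = 6.5 V, which is impossible.
Assume only D2 conducts: V_N = 7.2 − 0.7 = 6.5 V, so I_R = 6.5/0.47 = 13.8 mA.
Check D1: its anode-to-cathode voltage is 3.3 − 6.5 = -3.2 V < 0.7 V, so it is off. The assumption is consistent.

Only D2 conducts; I_R ≈ 14 mA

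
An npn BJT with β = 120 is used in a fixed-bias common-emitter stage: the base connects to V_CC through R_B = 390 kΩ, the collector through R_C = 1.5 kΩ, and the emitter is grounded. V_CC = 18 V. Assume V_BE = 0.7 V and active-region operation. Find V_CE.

Base loop: V_CC = I_B·R_B + V_BE, so I_B = (18 − 0.7)/390 kΩ = 0.0444 mA.
In the active region I_C = β·I_B = 120 × 0.0444 = 5.32 mA.
Collector loop: V_CE = V_CC − I_C·R_C = 18 − 5.32×1.5 = 10 V.
Since V_CE = 10 V > V_CE(sat) ≈ 0.2 V, the transistor is in the active region as assumed.

V_CE ≈ 10 V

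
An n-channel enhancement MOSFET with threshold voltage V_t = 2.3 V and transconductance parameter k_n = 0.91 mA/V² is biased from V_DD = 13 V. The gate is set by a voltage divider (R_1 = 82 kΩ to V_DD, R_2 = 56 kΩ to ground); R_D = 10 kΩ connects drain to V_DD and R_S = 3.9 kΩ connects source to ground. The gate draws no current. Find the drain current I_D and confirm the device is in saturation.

V_G = V_DD·R_2/(R_1+R_2) = 13×56/138 = 5.28 V.
Assume saturation: I_D = (k_n/2)(V_GS − V_t)² with V_GS = V_G − I_D·R_S = 5.28 − 3.9·I_D.
Substituting gives 6.92·I_D² − 11.6·I_D + 4.03 = 0, with roots I_D = 0.495 or 1.17 mA.
The root I_D = 1.17 mA gives V_GS = 0.693 V ≤ V_t, so take I_D = 0.495 mA.
Then V_GS = 3.34 V and V_DS = V_DD − I_D(R_D+R_S) = 13 − 0.495×13.9 = 6.11 V.
Saturation requires V_DS ≥ V_GS − V_t = 1.04 V; 6.11 ≥ 1.04 ✓.

I_D ≈ 0.5 mA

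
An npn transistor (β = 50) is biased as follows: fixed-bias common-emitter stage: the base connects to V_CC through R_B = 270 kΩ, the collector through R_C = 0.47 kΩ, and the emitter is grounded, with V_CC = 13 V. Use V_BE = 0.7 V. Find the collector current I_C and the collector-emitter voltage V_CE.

Base loop: V_CC = I_B·R_B + V_BE, so I_B = (13 − 0.7)/270 kΩ = 0.0456 mA.
In the active region I_C = β·I_B = 50 × 0.0456 = 2.28 mA.
Collector loop: V_CE = V_CC − I_C·R_C = 13 − 2.28×0.47 = 11.9 V.
Since V_CE = 11.9 V > V_CE(sat) ≈ 0.2 V, the transistor is in the active region as assumed.

I_C ≈ 2.3 mA, V_CE ≈ 12 V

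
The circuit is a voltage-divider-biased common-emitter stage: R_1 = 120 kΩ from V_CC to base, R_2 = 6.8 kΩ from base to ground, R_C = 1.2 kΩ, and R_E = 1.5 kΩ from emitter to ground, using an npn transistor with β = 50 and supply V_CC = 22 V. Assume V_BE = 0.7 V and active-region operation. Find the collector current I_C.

I_C ≈ 0.29 mA

Thevenize the base divider: V_Th = V_CC·R_2/(R_1+R_2) = 22×6.8/127 = 1.18 V, R_Th = R_1‖R_2 = 6.44 kΩ.
Base-emitter loop: V_Th = I_B·R_Th + V_BE + (β+1)I_B·R_E, so I_B = (1.18 − 0.7) / (6.44 + 51×1.5) = 0.00579 mA.
I_C = β·I_B = 50×0.00579 = 0.289 mA, and I_E = (β+1)I_B = 0.295 mA.
V_CE = V_CC − I_C·R_C − I_E·R_E = 22 − 0.289×1.2 − 0.295×1.5 = 21.2 V.
V_CE = 21.2 V > 0.2 V confirms active-region operation.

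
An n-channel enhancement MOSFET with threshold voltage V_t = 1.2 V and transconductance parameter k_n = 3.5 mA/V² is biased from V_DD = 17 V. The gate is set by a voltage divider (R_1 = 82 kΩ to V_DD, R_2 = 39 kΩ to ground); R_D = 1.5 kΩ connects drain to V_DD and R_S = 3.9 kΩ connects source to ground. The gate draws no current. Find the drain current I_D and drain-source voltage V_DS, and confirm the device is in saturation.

V_G = V_DD·R_2/(R_1+R_2) = 17×39/121 = 5.48 V.
Assume saturation: I_D = (k_n/2)(V_GS − V_t)² with V_GS = V_G − I_D·R_S = 5.48 − 3.9·I_D.
Substituting gives 26.6·I_D² − 59.4·I_D + 32 = 0, with roots I_D = 0.912 or 1.32 mA.
The root I_D = 1.32 mA gives V_GS = 0.332 V ≤ V_t, so take I_D = 0.912 mA.
Then V_GS = 1.92 V and V_DS = V_DD − I_D(R_D+R_S) = 17 − 0.912×5.4 = 12.1 V.
Saturation requires V_DS ≥ V_GS − V_t = 0.722 V; 12.1 ≥ 0.722 ✓.

I_D ≈ 0.91 mA, V_DS ≈ 12 V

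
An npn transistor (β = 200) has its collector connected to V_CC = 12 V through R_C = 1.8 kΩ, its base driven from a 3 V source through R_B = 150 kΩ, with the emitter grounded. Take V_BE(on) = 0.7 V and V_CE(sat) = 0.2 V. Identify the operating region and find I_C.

Assume active. Base-emitter loop: I_B = (V_BB − V_BE)/R_B = (3 − 0.7)/150 = 0.0153 mA.
I_C = β·I_B = 200×0.0153 = 3.07 mA.
V_CE = V_CC − I_C·R_C = 12 − 3.07×1.8 = 6.48 V > V_CE(sat), so the active-region assumption holds.

active; I_C ≈ 3.1 mA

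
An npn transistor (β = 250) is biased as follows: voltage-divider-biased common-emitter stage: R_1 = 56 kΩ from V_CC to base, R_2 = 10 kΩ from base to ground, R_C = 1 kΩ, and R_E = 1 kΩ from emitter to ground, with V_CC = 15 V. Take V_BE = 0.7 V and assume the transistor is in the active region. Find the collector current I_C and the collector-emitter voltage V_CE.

I_C ≈ 1.5 mA, V_CE ≈ 12 V

Thevenize the base divider: V_Th = V_CC·R_2/(R_1+R_2) = 15×10/66 = 2.27 V, R_Th = R_1‖R_2 = 8.48 kΩ.
Base-emitter loop: V_Th = I_B·R_Th + V_BE + (β+1)I_B·R_E, so I_B = (2.27 − 0.7) / (8.48 + 251×1) = 0.00606 mA.
I_C = β·I_B = 250×0.00606 = 1.52 mA, and I_E = (β+1)I_B = 1.52 mA.
V_CE = V_CC − I_C·R_C − I_E·R_E = 15 − 1.52×1 − 1.52×1 = 12 V.
V_CE = 12 V > 0.2 V confirms active-region operation.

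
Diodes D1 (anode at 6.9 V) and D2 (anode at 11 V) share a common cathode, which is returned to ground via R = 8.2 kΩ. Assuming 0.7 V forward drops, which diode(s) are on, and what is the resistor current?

Assume both conduct. Then node N would need to be at both 6.9−0.7 = 6.2 V and 11−0.7 = 10.3 V, which is impossible.
Assume only D2 conducts: V_N = 11 − 0.7 = 10.3 V, so I_R = 10.3/8.2 = 1.26 mA.
Check D1: its anode-to-cathode voltage is 6.9 − 10.3 = -3.4 V < 0.7 V, so it is off. The assumption is consistent.

Only D2 conducts; I_R ≈ 1.3 mA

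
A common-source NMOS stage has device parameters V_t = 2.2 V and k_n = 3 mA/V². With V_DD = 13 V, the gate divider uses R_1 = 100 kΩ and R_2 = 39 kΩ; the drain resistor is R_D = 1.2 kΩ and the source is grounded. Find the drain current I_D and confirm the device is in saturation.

V_G = V_DD·R_2/(R_1+R_2) = 13×39/139 = 3.65 V. With the source grounded, V_GS = V_G = 3.65 V.
Assume saturation: I_D = (k_n/2)(V_GS − V_t)² = (3/2)×(3.65 − 2.2)² = 1.5×1.45² = 3.14 mA.
V_DS = V_DD − I_D·R_D = 13 − 3.14×1.2 = 9.23 V.
Saturation requires V_DS ≥ V_GS − V_t = 1.45 V; 9.23 ≥ 1.45 ✓.

I_D ≈ 3.1 mA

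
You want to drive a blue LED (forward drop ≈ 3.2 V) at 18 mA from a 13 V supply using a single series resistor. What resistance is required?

The resistor drops V_S − V_D = 13 − 3.2 = 9.8 V at 18 mA.
R = 9.8 V / 18 mA = 0.544 kΩ.

R ≈ 0.54 kΩ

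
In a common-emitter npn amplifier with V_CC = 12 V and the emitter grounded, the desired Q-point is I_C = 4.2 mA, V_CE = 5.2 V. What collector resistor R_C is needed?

R_C ≈ 1.6 kΩ

Collector loop: V_CC = I_C·R_C + V_CE.
R_C = (V_CC − V_CE)/I_C = (12 − 5.2)/4.2 = 1.62 kΩ.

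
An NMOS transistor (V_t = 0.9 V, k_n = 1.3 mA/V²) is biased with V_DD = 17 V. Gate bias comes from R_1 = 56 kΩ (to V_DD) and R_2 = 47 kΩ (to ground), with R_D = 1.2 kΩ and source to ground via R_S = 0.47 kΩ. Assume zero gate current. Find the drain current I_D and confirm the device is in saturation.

V_G = V_DD·R_2/(R_1+R_2) = 17×47/103 = 7.76 V.
Assume saturation: I_D = (k_n/2)(V_GS − V_t)² with V_GS = V_G − I_D·R_S = 7.76 − 0.47·I_D.
Substituting gives 0.144·I_D² − 5.19·I_D + 30.6 = 0, with roots I_D = 7.41 or 28.7 mA.
The root I_D = 28.7 mA gives V_GS = -5.75 V ≤ V_t, so take I_D = 7.41 mA.
Then V_GS = 4.28 V and V_DS = V_DD − I_D(R_D+R_S) = 17 − 7.41×1.67 = 4.63 V.
Saturation requires V_DS ≥ V_GS − V_t = 3.38 V; 4.63 ≥ 3.38 ✓.

I_D ≈ 7.4 mA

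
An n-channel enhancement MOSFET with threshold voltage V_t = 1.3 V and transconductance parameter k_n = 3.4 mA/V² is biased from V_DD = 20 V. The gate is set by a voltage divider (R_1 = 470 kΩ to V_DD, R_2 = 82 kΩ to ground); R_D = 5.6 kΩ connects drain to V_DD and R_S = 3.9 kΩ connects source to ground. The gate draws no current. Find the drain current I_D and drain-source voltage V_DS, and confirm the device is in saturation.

I_D ≈ 0.32 mA, V_DS ≈ 17 V

V_G = V_DD·R_2/(R_1+R_2) = 20×82/552 = 2.97 V.
Assume saturation: I_D = (k_n/2)(V_GS − V_t)² with V_GS = V_G − I_D·R_S = 2.97 − 3.9·I_D.
Substituting gives 25.9·I_D² − 23.2·I_D + 4.75 = 0, with roots I_D = 0.318 or 0.578 mA.
The root I_D = 0.578 mA gives V_GS = 0.717 V ≤ V_t, so take I_D = 0.318 mA.
Then V_GS = 1.73 V and V_DS = V_DD − I_D(R_D+R_S) = 20 − 0.318×9.5 = 17 V.
Saturation requires V_DS ≥ V_GS − V_t = 0.432 V; 17 ≥ 0.432 ✓.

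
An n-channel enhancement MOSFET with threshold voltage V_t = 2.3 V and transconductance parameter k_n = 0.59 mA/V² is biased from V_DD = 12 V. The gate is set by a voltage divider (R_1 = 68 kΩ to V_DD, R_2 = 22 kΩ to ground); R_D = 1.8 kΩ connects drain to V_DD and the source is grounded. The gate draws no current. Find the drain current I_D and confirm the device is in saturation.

V_G = V_DD·R_2/(R_1+R_2) = 12×22/90 = 2.93 V. With the source grounded, V_GS = V_G = 2.93 V.
Assume saturation: I_D = (k_n/2)(V_GS − V_t)² = (0.59/2)×(2.93 − 2.3)² = 0.295×0.633² = 0.118 mA.
V_DS = V_DD − I_D·R_D = 12 − 0.118×1.8 = 11.8 V.
Saturation requires V_DS ≥ V_GS − V_t = 0.633 V; 11.8 ≥ 0.633 ✓.

I_D ≈ 0.12 mA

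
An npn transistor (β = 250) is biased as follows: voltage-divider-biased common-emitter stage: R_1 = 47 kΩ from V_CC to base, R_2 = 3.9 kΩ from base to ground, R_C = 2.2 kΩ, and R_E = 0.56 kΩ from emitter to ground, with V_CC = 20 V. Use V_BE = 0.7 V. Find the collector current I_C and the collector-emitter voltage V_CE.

I_C ≈ 1.4 mA, V_CE ≈ 16 V

Thevenize the base divider: V_Th = V_CC·R_2/(R_1+R_2) = 20×3.9/50.9 = 1.53 V, R_Th = R_1‖R_2 = 3.6 kΩ.
Base-emitter loop: V_Th = I_B·R_Th + V_BE + (β+1)I_B·R_E, so I_B = (1.53 − 0.7) / (3.6 + 251×0.56) = 0.00577 mA.
I_C = β·I_B = 250×0.00577 = 1.44 mA, and I_E = (β+1)I_B = 1.45 mA.
V_CE = V_CC − I_C·R_C − I_E·R_E = 20 − 1.44×2.2 − 1.45×0.56 = 16 V.
V_CE = 16 V > 0.2 V confirms active-region operation.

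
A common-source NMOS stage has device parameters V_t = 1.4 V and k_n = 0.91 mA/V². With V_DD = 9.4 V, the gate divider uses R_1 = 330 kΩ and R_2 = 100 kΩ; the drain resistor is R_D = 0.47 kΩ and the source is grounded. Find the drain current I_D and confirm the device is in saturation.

I_D ≈ 0.28 mA

V_G = V_DD·R_2/(R_1+R_2) = 9.4×100/430 = 2.19 V. With the source grounded, V_GS = V_G = 2.19 V.
Assume saturation: I_D = (k_n/2)(V_GS − V_t)² = (0.91/2)×(2.19 − 1.4)² = 0.455×0.786² = 0.281 mA.
V_DS = V_DD − I_D·R_D = 9.4 − 0.281×0.47 = 9.27 V.
Saturation requires V_DS ≥ V_GS − V_t = 0.786 V; 9.27 ≥ 0.786 ✓.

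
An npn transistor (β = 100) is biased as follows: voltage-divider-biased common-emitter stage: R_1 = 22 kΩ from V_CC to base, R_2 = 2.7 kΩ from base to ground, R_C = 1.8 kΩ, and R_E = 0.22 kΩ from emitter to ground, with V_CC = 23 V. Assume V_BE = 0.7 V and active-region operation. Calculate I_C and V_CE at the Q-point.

I_C ≈ 7.4 mA, V_CE ≈ 8.1 V

Thevenize the base divider: V_Th = V_CC·R_2/(R_1+R_2) = 23×2.7/24.7 = 2.51 V, R_Th = R_1‖R_2 = 2.4 kΩ.
Base-emitter loop: V_Th = I_B·R_Th + V_BE + (β+1)I_B·R_E, so I_B = (2.51 − 0.7) / (2.4 + 101×0.22) = 0.0737 mA.
I_C = β·I_B = 100×0.0737 = 7.37 mA, and I_E = (β+1)I_B = 7.44 mA.
V_CE = V_CC − I_C·R_C − I_E·R_E = 23 − 7.37×1.8 − 7.44×0.22 = 8.1 V.
V_CE = 8.1 V > 0.2 V confirms active-region operation.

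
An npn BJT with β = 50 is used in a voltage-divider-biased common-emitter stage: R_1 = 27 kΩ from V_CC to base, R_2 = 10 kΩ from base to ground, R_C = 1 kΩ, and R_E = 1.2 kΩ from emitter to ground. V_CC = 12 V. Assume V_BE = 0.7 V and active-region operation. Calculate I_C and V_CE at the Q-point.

Thevenize the base divider: V_Th = V_CC·R_2/(R_1+R_2) = 12×10/37 = 3.24 V, R_Th = R_1‖R_2 = 7.3 kΩ.
Base-emitter loop: V_Th = I_B·R_Th + V_BE + (β+1)I_B·R_E, so I_B = (3.24 − 0.7) / (7.3 + 51×1.2) = 0.0371 mA.
I_C = β·I_B = 50×0.0371 = 1.86 mA, and I_E = (β+1)I_B = 1.89 mA.
V_CE = V_CC − I_C·R_C − I_E·R_E = 12 − 1.86×1 − 1.89×1.2 = 7.87 V.
V_CE = 7.87 V > 0.2 V confirms active-region operation.

I_C ≈ 1.9 mA, V_CE ≈ 7.9 V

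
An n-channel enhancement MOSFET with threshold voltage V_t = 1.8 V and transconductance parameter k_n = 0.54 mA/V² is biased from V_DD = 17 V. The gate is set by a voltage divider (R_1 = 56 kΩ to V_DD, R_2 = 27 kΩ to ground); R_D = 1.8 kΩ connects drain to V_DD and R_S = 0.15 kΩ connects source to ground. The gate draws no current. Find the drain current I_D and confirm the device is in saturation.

I_D ≈ 2.9 mA

V_G = V_DD·R_2/(R_1+R_2) = 17×27/83 = 5.53 V.
Assume saturation: I_D = (k_n/2)(V_GS − V_t)² with V_GS = V_G − I_D·R_S = 5.53 − 0.15·I_D.
Substituting gives 0.00607·I_D² − 1.3·I_D + 3.76 = 0, with roots I_D = 2.92 or 211 mA.
The root I_D = 211 mA gives V_GS = -26.2 V ≤ V_t, so take I_D = 2.92 mA.
Then V_GS = 5.09 V and V_DS = V_DD − I_D(R_D+R_S) = 17 − 2.92×1.95 = 11.3 V.
Saturation requires V_DS ≥ V_GS − V_t = 3.29 V; 11.3 ≥ 3.29 ✓.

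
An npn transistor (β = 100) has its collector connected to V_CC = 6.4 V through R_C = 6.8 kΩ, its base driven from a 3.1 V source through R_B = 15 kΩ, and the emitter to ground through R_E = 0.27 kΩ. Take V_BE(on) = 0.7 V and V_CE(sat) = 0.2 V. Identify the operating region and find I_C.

saturation; I_C ≈ 0.87 mA

Assume active: I_B = (3.1 − 0.7)/(15 + 101×0.27) = 0.0568 mA, I_C = β·I_B = 5.68 mA.
Then V_CE = 6.4 − 5.68×6.8 − 5.73×0.27 = -33.8 V < 0.2 V — the active assumption fails.
Re-solve with V_CE = 0.2 V. KCL at the emitter: V_E/R_E = (V_BB−0.7−V_E)/R_B + (V_CC−0.2−V_E)/R_C, giving V_E = 0.274 V.
I_C = (V_CC − 0.2 − V_E)/R_C = (6.2 − 0.274)/6.8 = 0.872 mA.
Check: I_B = (2.4 − 0.274)/15 = 0.142 mA, and β·I_B = 14.2 mA > I_C, confirming saturation.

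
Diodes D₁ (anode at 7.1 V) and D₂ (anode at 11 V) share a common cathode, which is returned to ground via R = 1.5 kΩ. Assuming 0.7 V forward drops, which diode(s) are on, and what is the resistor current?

Assume both conduct. Then node N would need to be at both 7.1−0.7 = 6.4 V and 11−0.7 = 10.3 V, which is impossible.
Assume only D₂ conducts: V_N = 11 − 0.7 = 10.3 V, so I_R = 10.3/1.5 = 6.87 mA.
Check D₁: its anode-to-cathode voltage is 7.1 − 10.3 = -3.2 V < 0.7 V, so it is off. The assumption is consistent.

Only D₂ conducts; I_R ≈ 6.9 mA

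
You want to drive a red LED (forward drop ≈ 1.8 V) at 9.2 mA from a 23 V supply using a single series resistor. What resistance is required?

The resistor drops V_S − V_D = 23 − 1.8 = 21.2 V at 9.2 mA.
R = 21.2 V / 9.2 mA = 2.3 kΩ.

R ≈ 2.3 kΩ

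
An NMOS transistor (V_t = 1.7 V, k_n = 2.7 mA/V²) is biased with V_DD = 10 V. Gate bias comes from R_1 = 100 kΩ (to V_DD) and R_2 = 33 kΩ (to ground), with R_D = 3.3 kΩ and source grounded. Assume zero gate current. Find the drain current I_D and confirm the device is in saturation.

V_G = V_DD·R_2/(R_1+R_2) = 10×33/133 = 2.48 V. With the source grounded, V_GS = V_G = 2.48 V.
Assume saturation: I_D = (k_n/2)(V_GS − V_t)² = (2.7/2)×(2.48 − 1.7)² = 1.35×0.781² = 0.824 mA.
V_DS = V_DD − I_D·R_D = 10 − 0.824×3.3 = 7.28 V.
Saturation requires V_DS ≥ V_GS − V_t = 0.781 V; 7.28 ≥ 0.781 ✓.

I_D ≈ 0.82 mA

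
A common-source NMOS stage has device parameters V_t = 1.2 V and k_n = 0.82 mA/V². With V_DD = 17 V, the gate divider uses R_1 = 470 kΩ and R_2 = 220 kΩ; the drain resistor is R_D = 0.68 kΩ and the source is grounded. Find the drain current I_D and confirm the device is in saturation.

I_D ≈ 7.3 mA

V_G = V_DD·R_2/(R_1+R_2) = 17×220/690 = 5.42 V. With the source grounded, V_GS = V_G = 5.42 V.
Assume saturation: I_D = (k_n/2)(V_GS − V_t)² = (0.82/2)×(5.42 − 1.2)² = 0.41×4.22² = 7.3 mA.
V_DS = V_DD − I_D·R_D = 17 − 7.3×0.68 = 12 V.
Saturation requires V_DS ≥ V_GS − V_t = 4.22 V; 12 ≥ 4.22 ✓.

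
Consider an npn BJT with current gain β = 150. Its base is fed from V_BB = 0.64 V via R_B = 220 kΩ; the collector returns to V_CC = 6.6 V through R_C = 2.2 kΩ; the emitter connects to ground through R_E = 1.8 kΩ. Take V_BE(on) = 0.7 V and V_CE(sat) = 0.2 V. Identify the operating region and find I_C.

V_BB = 0.64 V ≤ V_BE(on) = 0.7 V, so the base-emitter junction is not forward biased.
The transistor is in cutoff: I_B = I_C = 0.

cutoff; I_C ≈ 0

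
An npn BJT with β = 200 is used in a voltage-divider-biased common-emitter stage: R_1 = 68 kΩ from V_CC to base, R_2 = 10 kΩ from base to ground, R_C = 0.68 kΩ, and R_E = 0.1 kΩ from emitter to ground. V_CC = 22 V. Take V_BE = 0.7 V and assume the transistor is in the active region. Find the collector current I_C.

I_C ≈ 15 mA

Thevenize the base divider: V_Th = V_CC·R_2/(R_1+R_2) = 22×10/78 = 2.82 V, R_Th = R_1‖R_2 = 8.72 kΩ.
Base-emitter loop: V_Th = I_B·R_Th + V_BE + (β+1)I_B·R_E, so I_B = (2.82 − 0.7) / (8.72 + 201×0.1) = 0.0736 mA.
I_C = β·I_B = 200×0.0736 = 14.7 mA, and I_E = (β+1)I_B = 14.8 mA.
V_CE = V_CC − I_C·R_C − I_E·R_E = 22 − 14.7×0.68 − 14.8×0.1 = 10.5 V.
V_CE = 10.5 V > 0.2 V confirms active-region operation.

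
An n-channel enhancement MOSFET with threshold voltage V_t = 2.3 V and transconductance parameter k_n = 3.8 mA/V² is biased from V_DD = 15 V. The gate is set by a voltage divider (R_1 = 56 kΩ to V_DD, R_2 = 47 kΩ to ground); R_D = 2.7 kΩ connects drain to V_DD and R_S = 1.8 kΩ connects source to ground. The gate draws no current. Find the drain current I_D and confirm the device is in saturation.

I_D ≈ 2 mA

V_G = V_DD·R_2/(R_1+R_2) = 15×47/103 = 6.84 V.
Assume saturation: I_D = (k_n/2)(V_GS − V_t)² with V_GS = V_G − I_D·R_S = 6.84 − 1.8·I_D.
Substituting gives 6.16·I_D² − 32.1·I_D + 39.2 = 0, with roots I_D = 1.96 or 3.25 mA.
The root I_D = 3.25 mA gives V_GS = 0.992 V ≤ V_t, so take I_D = 1.96 mA.
Then V_GS = 3.32 V and V_DS = V_DD − I_D(R_D+R_S) = 15 − 1.96×4.5 = 6.18 V.
Saturation requires V_DS ≥ V_GS − V_t = 1.02 V; 6.18 ≥ 1.02 ✓.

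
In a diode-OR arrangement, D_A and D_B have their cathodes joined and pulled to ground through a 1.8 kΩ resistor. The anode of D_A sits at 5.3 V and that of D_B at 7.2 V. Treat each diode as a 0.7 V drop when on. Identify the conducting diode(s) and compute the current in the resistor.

Assume both conduct. Then node N would need to be at both 5.3−0.7 = 4.6 V and 7.2−0.7 = 6.5 V, which is impossible.
Assume only D_B conducts: V_N = 7.2 − 0.7 = 6.5 V, so I_R = 6.5/1.8 = 3.61 mA.
Check D_A: its anode-to-cathode voltage is 5.3 − 6.5 = -1.2 V < 0.7 V, so it is off. The assumption is consistent.

Only D_B conducts; I_R ≈ 3.6 mA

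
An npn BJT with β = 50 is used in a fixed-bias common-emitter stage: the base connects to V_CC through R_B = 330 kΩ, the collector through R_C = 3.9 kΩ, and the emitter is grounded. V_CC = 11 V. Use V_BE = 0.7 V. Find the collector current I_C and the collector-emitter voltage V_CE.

Base loop: V_CC = I_B·R_B + V_BE, so I_B = (11 − 0.7)/330 kΩ = 0.0312 mA.
In the active region I_C = β·I_B = 50 × 0.0312 = 1.56 mA.
Collector loop: V_CE = V_CC − I_C·R_C = 11 − 1.56×3.9 = 4.91 V.
Since V_CE = 4.91 V > V_CE(sat) ≈ 0.2 V, the transistor is in the active region as assumed.

I_C ≈ 1.6 mA, V_CE ≈ 4.9 V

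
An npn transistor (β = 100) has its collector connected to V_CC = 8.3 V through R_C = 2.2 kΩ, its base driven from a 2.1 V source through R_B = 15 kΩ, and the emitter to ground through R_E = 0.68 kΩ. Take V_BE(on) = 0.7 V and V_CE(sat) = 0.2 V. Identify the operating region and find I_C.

active; I_C ≈ 1.7 mA

Assume active. Base-emitter loop: I_B = (V_BB − V_BE)/(R_B + (β+1)R_E) = (2.1 − 0.7)/(15 + 101×0.68) = 0.0167 mA.
I_C = β·I_B = 100×0.0167 = 1.67 mA.
V_CE = V_CC − I_C·R_C − I_E·R_E = 8.3 − 1.67×2.2 − 1.69×0.68 = 3.47 V > V_CE(sat), so the active-region assumption holds.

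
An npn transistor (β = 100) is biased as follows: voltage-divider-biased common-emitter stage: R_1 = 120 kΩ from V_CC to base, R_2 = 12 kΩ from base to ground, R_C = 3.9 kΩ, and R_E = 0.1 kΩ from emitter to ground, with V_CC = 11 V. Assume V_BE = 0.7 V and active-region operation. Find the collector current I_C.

I_C ≈ 1.4 mA

Thevenize the base divider: V_Th = V_CC·R_2/(R_1+R_2) = 11×12/132 = 1 V, R_Th = R_1‖R_2 = 10.9 kΩ.
Base-emitter loop: V_Th = I_B·R_Th + V_BE + (β+1)I_B·R_E, so I_B = (1 − 0.7) / (10.9 + 101×0.1) = 0.0143 mA.
I_C = β·I_B = 100×0.0143 = 1.43 mA, and I_E = (β+1)I_B = 1.44 mA.
V_CE = V_CC − I_C·R_C − I_E·R_E = 11 − 1.43×3.9 − 1.44×0.1 = 5.29 V.
V_CE = 5.29 V > 0.2 V confirms active-region operation.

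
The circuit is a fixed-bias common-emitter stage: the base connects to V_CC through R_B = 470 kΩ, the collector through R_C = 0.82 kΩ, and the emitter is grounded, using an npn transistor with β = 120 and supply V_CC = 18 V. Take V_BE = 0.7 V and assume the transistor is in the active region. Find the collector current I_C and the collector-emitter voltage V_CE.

I_C ≈ 4.4 mA, V_CE ≈ 14 V

Base loop: V_CC = I_B·R_B + V_BE, so I_B = (18 − 0.7)/470 kΩ = 0.0368 mA.
In the active region I_C = β·I_B = 120 × 0.0368 = 4.42 mA.
Collector loop: V_CE = V_CC − I_C·R_C = 18 − 4.42×0.82 = 14.4 V.
Since V_CE = 14.4 V > V_CE(sat) ≈ 0.2 V, the transistor is in the active region as assumed.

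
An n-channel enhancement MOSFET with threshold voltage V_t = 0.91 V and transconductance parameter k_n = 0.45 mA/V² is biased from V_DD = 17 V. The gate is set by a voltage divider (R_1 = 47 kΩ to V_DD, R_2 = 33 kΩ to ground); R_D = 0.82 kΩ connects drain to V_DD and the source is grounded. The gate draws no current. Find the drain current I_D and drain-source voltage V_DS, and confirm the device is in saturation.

V_G = V_DD·R_2/(R_1+R_2) = 17×33/80 = 7.01 V. With the source grounded, V_GS = V_G = 7.01 V.
Assume saturation: I_D = (k_n/2)(V_GS − V_t)² = (0.45/2)×(7.01 − 0.91)² = 0.225×6.1² = 8.38 mA.
V_DS = V_DD − I_D·R_D = 17 − 8.38×0.82 = 10.1 V.
Saturation requires V_DS ≥ V_GS − V_t = 6.1 V; 10.1 ≥ 6.1 ✓.

I_D ≈ 8.4 mA, V_DS ≈ 10 V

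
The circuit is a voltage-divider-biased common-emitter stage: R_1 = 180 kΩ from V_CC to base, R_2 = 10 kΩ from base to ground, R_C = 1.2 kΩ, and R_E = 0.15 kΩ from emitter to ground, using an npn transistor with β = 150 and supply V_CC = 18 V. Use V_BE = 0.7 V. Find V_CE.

V_CE ≈ 16 V

Thevenize the base divider: V_Th = V_CC·R_2/(R_1+R_2) = 18×10/190 = 0.947 V, R_Th = R_1‖R_2 = 9.47 kΩ.
Base-emitter loop: V_Th = I_B·R_Th + V_BE + (β+1)I_B·R_E, so I_B = (0.947 − 0.7) / (9.47 + 151×0.15) = 0.0077 mA.
I_C = β·I_B = 150×0.0077 = 1.16 mA, and I_E = (β+1)I_B = 1.16 mA.
V_CE = V_CC − I_C·R_C − I_E·R_E = 18 − 1.16×1.2 − 1.16×0.15 = 16.4 V.
V_CE = 16.4 V > 0.2 V confirms active-region operation.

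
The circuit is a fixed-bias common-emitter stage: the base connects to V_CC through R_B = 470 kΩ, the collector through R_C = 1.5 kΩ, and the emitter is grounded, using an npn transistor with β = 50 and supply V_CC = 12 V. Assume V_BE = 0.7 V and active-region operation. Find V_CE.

V_CE ≈ 10 V

Base loop: V_CC = I_B·R_B + V_BE, so I_B = (12 − 0.7)/470 kΩ = 0.024 mA.
In the active region I_C = β·I_B = 50 × 0.024 = 1.2 mA.
Collector loop: V_CE = V_CC − I_C·R_C = 12 − 1.2×1.5 = 10.2 V.
Since V_CE = 10.2 V > V_CE(sat) ≈ 0.2 V, the transistor is in the active region as assumed.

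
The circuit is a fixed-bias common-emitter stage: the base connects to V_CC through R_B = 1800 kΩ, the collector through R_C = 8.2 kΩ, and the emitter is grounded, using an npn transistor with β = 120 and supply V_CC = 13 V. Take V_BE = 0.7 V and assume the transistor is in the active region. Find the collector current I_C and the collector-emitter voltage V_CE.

Base loop: V_CC = I_B·R_B + V_BE, so I_B = (13 − 0.7)/1800 kΩ = 0.00683 mA.
In the active region I_C = β·I_B = 120 × 0.00683 = 0.82 mA.
Collector loop: V_CE = V_CC − I_C·R_C = 13 − 0.82×8.2 = 6.28 V.
Since V_CE = 6.28 V > V_CE(sat) ≈ 0.2 V, the transistor is in the active region as assumed.

I_C ≈ 0.82 mA, V_CE ≈ 6.3 V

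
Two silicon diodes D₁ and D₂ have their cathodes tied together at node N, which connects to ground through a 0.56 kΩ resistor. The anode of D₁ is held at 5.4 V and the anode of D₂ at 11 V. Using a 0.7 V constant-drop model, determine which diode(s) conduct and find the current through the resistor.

Assume both conduct. Then node N would need to be at both 5.4−0.7 = 4.7 V and 11−0.7 = 10.3 V, which is impossible.
Assume only D₂ conducts: V_N = 11 − 0.7 = 10.3 V, so I_R = 10.3/0.56 = 18.4 mA.
Check D₁: its anode-to-cathode voltage is 5.4 − 10.3 = -4.9 V < 0.7 V, so it is off. The assumption is consistent.

Only D₂ conducts; I_R ≈ 18 mA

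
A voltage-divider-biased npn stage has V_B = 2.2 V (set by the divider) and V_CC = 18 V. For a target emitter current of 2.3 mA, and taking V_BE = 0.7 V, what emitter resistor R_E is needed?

V_E = V_B − V_BE = 2.2 − 0.7 = 1.5 V.
R_E = V_E / I_E = 1.5 / 2.3 = 0.652 kΩ.

R_E ≈ 0.65 kΩ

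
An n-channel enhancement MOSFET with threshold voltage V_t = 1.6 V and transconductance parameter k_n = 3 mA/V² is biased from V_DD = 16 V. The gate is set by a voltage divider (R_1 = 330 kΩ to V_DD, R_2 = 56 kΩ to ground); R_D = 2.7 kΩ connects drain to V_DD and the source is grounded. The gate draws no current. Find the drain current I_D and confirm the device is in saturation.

I_D ≈ 0.78 mA

V_G = V_DD·R_2/(R_1+R_2) = 16×56/386 = 2.32 V. With the source grounded, V_GS = V_G = 2.32 V.
Assume saturation: I_D = (k_n/2)(V_GS − V_t)² = (3/2)×(2.32 − 1.6)² = 1.5×0.721² = 0.78 mA.
V_DS = V_DD − I_D·R_D = 16 − 0.78×2.7 = 13.9 V.
Saturation requires V_DS ≥ V_GS − V_t = 0.721 V; 13.9 ≥ 0.721 ✓.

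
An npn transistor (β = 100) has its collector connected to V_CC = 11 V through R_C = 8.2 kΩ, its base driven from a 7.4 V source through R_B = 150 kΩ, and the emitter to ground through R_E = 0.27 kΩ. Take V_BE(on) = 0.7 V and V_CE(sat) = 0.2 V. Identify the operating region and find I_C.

saturation; I_C ≈ 1.3 mA

Assume active: I_B = (7.4 − 0.7)/(150 + 101×0.27) = 0.0378 mA, I_C = β·I_B = 3.78 mA.
Then V_CE = 11 − 3.78×8.2 − 3.82×0.27 = -21 V < 0.2 V — the active assumption fails.
Re-solve with V_CE = 0.2 V. KCL at the emitter: V_E/R_E = (V_BB−0.7−V_E)/R_B + (V_CC−0.2−V_E)/R_C, giving V_E = 0.355 V.
I_C = (V_CC − 0.2 − V_E)/R_C = (10.8 − 0.355)/8.2 = 1.27 mA.
Check: I_B = (6.7 − 0.355)/150 = 0.0423 mA, and β·I_B = 4.23 mA > I_C, confirming saturation.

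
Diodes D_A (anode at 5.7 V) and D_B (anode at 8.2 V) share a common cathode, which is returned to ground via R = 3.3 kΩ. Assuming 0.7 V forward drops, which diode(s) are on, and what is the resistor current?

Assume both conduct. Then node N would need to be at both 5.7−0.7 = 5 V and 8.2−0.7 = 7.5 V, which is impossible.
Assume only D_B conducts: V_N = 8.2 − 0.7 = 7.5 V, so I_R = 7.5/3.3 = 2.27 mA.
Check D_A: its anode-to-cathode voltage is 5.7 − 7.5 = -1.8 V < 0.7 V, so it is off. The assumption is consistent.

Only D_B conducts; I_R ≈ 2.3 mA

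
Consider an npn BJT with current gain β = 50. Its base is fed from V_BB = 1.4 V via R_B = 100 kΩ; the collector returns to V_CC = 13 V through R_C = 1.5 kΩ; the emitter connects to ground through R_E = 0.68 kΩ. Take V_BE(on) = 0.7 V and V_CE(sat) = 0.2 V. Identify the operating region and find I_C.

active; I_C ≈ 0.26 mA

Assume active. Base-emitter loop: I_B = (V_BB − V_BE)/(R_B + (β+1)R_E) = (1.4 − 0.7)/(100 + 51×0.68) = 0.0052 mA.
I_C = β·I_B = 50×0.0052 = 0.26 mA.
V_CE = V_CC − I_C·R_C − I_E·R_E = 13 − 0.26×1.5 − 0.265×0.68 = 12.4 V > V_CE(sat), so the active-region assumption holds.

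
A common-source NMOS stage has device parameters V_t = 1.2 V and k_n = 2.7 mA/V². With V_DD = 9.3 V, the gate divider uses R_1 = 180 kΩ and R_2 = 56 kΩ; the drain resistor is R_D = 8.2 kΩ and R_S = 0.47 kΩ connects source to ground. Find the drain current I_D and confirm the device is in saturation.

I_D ≈ 0.66 mA

V_G = V_DD·R_2/(R_1+R_2) = 9.3×56/236 = 2.21 V.
Assume saturation: I_D = (k_n/2)(V_GS − V_t)² with V_GS = V_G − I_D·R_S = 2.21 − 0.47·I_D.
Substituting gives 0.298·I_D² − 2.28·I_D + 1.37 = 0, with roots I_D = 0.657 or 6.98 mA.
The root I_D = 6.98 mA gives V_GS = -1.07 V ≤ V_t, so take I_D = 0.657 mA.
Then V_GS = 1.9 V and V_DS = V_DD − I_D(R_D+R_S) = 9.3 − 0.657×8.67 = 3.6 V.
Saturation requires V_DS ≥ V_GS − V_t = 0.698 V; 3.6 ≥ 0.698 ✓.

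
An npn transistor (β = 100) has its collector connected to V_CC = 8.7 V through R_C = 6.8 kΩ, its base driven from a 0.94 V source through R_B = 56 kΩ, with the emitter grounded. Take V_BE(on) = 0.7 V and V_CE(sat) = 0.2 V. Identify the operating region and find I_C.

Assume active. Base-emitter loop: I_B = (V_BB − V_BE)/R_B = (0.94 − 0.7)/56 = 0.00429 mA.
I_C = β·I_B = 100×0.00429 = 0.429 mA.
V_CE = V_CC − I_C·R_C = 8.7 − 0.429×6.8 = 5.79 V > V_CE(sat), so the active-region assumption holds.

active; I_C ≈ 0.43 mA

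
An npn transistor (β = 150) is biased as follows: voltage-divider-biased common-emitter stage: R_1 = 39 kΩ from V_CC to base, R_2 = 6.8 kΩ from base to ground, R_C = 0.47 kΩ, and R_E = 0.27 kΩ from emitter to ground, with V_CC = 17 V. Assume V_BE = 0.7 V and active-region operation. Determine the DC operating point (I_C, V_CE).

I_C ≈ 5.9 mA, V_CE ≈ 13 V

Thevenize the base divider: V_Th = V_CC·R_2/(R_1+R_2) = 17×6.8/45.8 = 2.52 V, R_Th = R_1‖R_2 = 5.79 kΩ.
Base-emitter loop: V_Th = I_B·R_Th + V_BE + (β+1)I_B·R_E, so I_B = (2.52 − 0.7) / (5.79 + 151×0.27) = 0.0392 mA.
I_C = β·I_B = 150×0.0392 = 5.88 mA, and I_E = (β+1)I_B = 5.92 mA.
V_CE = V_CC − I_C·R_C − I_E·R_E = 17 − 5.88×0.47 − 5.92×0.27 = 12.6 V.
V_CE = 12.6 V > 0.2 V confirms active-region operation.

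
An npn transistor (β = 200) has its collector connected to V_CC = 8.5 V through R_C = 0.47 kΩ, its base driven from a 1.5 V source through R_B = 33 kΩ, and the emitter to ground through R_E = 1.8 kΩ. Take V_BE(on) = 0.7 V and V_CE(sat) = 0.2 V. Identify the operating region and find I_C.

active; I_C ≈ 0.41 mA

Assume active. Base-emitter loop: I_B = (V_BB − V_BE)/(R_B + (β+1)R_E) = (1.5 − 0.7)/(33 + 201×1.8) = 0.00203 mA.
I_C = β·I_B = 200×0.00203 = 0.405 mA.
V_CE = V_CC − I_C·R_C − I_E·R_E = 8.5 − 0.405×0.47 − 0.407×1.8 = 7.58 V > V_CE(sat), so the active-region assumption holds.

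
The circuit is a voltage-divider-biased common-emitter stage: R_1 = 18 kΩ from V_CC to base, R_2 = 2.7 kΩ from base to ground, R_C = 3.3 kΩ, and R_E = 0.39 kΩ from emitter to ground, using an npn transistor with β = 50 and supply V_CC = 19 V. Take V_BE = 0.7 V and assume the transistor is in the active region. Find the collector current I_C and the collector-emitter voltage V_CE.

I_C ≈ 4 mA, V_CE ≈ 4.2 V

Thevenize the base divider: V_Th = V_CC·R_2/(R_1+R_2) = 19×2.7/20.7 = 2.48 V, R_Th = R_1‖R_2 = 2.35 kΩ.
Base-emitter loop: V_Th = I_B·R_Th + V_BE + (β+1)I_B·R_E, so I_B = (2.48 − 0.7) / (2.35 + 51×0.39) = 0.08 mA.
I_C = β·I_B = 50×0.08 = 4 mA, and I_E = (β+1)I_B = 4.08 mA.
V_CE = V_CC − I_C·R_C − I_E·R_E = 19 − 4×3.3 − 4.08×0.39 = 4.22 V.
V_CE = 4.22 V > 0.2 V confirms active-region operation.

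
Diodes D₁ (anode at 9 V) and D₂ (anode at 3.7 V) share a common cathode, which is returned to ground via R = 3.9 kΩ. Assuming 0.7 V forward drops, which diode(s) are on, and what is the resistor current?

Assume both conduct. Then node N would need to be at both 9−0.7 = 8.3 V and 3.7−0.7 = 3 V, which is impossible.
Assume only D₁ conducts: V_N = 9 − 0.7 = 8.3 V, so I_R = 8.3/3.9 = 2.13 mA.
Check D₂: its anode-to-cathode voltage is 3.7 − 8.3 = -4.6 V < 0.7 V, so it is off. The assumption is consistent.

Only D₁ conducts; I_R ≈ 2.1 mA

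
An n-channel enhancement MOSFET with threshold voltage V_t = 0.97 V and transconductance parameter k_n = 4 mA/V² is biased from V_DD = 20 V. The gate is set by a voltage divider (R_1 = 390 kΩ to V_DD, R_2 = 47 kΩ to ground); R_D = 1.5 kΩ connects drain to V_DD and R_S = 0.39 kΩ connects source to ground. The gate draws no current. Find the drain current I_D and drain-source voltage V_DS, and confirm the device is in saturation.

I_D ≈ 1.1 mA, V_DS ≈ 18 V

V_G = V_DD·R_2/(R_1+R_2) = 20×47/437 = 2.15 V.
Assume saturation: I_D = (k_n/2)(V_GS − V_t)² with V_GS = V_G − I_D·R_S = 2.15 − 0.39·I_D.
Substituting gives 0.304·I_D² − 2.84·I_D + 2.79 = 0, with roots I_D = 1.11 or 8.23 mA.
The root I_D = 8.23 mA gives V_GS = -1.06 V ≤ V_t, so take I_D = 1.11 mA.
Then V_GS = 1.72 V and V_DS = V_DD − I_D(R_D+R_S) = 20 − 1.11×1.89 = 17.9 V.
Saturation requires V_DS ≥ V_GS − V_t = 0.746 V; 17.9 ≥ 0.746 ✓.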